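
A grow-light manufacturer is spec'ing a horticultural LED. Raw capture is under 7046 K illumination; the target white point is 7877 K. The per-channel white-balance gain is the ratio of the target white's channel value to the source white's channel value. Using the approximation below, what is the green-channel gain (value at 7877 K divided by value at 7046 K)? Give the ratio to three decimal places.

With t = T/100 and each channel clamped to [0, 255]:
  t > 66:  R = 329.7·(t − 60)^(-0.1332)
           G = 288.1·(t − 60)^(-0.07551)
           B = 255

0.957

At 7046 K (t = 70.46):
  G = 288.1·(70.46 − 60)^(-0.07551) = 288.1·10.46^(-0.07551) = 288.1·0.83756 = 241.301.
At 7877 K (t = 78.77):
  G = 288.1·(78.77 − 60)^(-0.07551) = 288.1·18.77^(-0.07551) = 288.1·0.80138 = 230.879.
Gain = 230.879 / 241.301 = 0.9568 → 0.957.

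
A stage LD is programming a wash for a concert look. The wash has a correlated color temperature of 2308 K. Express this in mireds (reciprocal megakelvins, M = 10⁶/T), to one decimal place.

M = 10⁶ / 2308 = 433.276 → 433.3 mireds.

433.3 mireds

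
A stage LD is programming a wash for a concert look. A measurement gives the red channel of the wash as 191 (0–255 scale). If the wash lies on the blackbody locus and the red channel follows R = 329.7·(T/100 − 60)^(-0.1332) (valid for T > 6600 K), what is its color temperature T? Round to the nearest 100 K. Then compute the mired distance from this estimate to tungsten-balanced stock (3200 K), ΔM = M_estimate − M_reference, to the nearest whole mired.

(t − 60)^(-0.1332) = 191/329.7 = 0.57931.
t − 60 = 0.57931^(1/-0.1332) = 0.57931^(-7.508) = 60.245, so t = 120.245.
T = 100·t = 12025 K → 12000 K to the nearest 100 K.
M_estimate = 10⁶/12000 = 83.33; M_reference = 10⁶/3200 = 312.50.
ΔM = 83.33 − 312.50 = -229.17 → -229 mireds.

-229 mireds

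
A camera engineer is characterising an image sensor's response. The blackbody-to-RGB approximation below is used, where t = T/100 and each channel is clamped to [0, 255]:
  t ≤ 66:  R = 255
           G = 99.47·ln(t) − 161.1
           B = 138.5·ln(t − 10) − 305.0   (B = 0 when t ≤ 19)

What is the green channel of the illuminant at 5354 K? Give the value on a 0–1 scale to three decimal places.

t = 5354/100 = 53.54; the t ≤ 66 branch applies.
G = 99.47·ln 53.54 − 161.1 = 99.47·3.9804 − 161.1 = 234.833.
On a 0–1 scale: 234.833/255 = 0.9209 → 0.921.

0.921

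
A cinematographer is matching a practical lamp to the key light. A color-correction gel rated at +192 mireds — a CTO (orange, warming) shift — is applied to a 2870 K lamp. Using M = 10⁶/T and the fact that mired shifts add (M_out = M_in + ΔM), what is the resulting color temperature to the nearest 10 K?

1850 K

M_in = 10⁶/2870 = 348.43 mireds.
M_out = 348.43 + (+192) = 540.43 mireds.
T_out = 10⁶/540.43 = 1850.4 K → 1850 K.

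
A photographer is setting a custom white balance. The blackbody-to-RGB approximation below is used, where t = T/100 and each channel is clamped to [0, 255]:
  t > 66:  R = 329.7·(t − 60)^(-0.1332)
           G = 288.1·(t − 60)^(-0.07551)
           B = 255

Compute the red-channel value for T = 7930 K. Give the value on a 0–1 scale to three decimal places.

0.872

t = 7930/100 = 79.3; the t > 66 branch applies.
R = 329.7·(79.3 − 60)^(-0.1332) = 329.7·19.3^(-0.1332) = 329.7·0.67416 = 222.271.
On a 0–1 scale: 222.271/255 = 0.8717 → 0.872.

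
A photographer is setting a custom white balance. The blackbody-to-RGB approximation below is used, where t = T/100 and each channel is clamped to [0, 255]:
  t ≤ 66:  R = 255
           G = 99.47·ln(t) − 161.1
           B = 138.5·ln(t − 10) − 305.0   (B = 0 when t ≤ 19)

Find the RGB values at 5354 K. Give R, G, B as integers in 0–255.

t = 5354/100 = 53.54; the t ≤ 66 branch applies.
R = 255 by definition for t ≤ 66.
G = 99.47·ln 53.54 − 161.1 = 99.47·3.9804 − 161.1 = 234.833.
B = 138.5·ln(53.54 − 10) − 305.0 = 138.5·ln 43.54 − 305.0 = 138.5·3.7737 − 305.0 = 217.655.
Rounded: (255, 235, 218).

R=255, G=235, B=218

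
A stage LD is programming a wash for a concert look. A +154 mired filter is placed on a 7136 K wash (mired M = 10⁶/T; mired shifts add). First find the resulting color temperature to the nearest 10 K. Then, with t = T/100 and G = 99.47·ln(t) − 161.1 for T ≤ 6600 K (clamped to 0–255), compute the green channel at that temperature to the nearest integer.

190

M_in = 10⁶/7136 = 140.13; M_out = 140.13 + (+154) = 294.13.
T_out = 10⁶/294.13 = 3399.8 K → 3400 K; t = 34.
G = 99.47·ln 34 − 161.1 = 99.47·3.5264 − 161.1 = 189.667.
Rounded: 190.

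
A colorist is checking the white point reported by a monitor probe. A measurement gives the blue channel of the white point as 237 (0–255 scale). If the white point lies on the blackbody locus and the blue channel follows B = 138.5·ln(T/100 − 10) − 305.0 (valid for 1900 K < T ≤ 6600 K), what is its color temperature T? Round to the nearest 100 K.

ln(t − 10) = (237 + 305.0) / 138.5 = 3.9134.
t − 10 = e^3.9134 = 50.067, so t = 60.067.
T = 100·t = 6007 K → 6000 K to the nearest 100 K.

6000 K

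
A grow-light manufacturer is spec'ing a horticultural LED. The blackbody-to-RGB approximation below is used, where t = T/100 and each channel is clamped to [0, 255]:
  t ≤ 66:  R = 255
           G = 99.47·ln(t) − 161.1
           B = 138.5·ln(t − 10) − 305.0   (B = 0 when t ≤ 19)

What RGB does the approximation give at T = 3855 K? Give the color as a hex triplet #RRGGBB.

#FFCA9F

t = 3855/100 = 38.55; the t ≤ 66 branch applies.
R = 255 by definition for t ≤ 66.
G = 99.47·ln 38.55 − 161.1 = 99.47·3.6520 − 161.1 = 202.160.
B = 138.5·ln(38.55 − 10) − 305.0 = 138.5·ln 28.55 − 305.0 = 138.5·3.3517 − 305.0 = 159.204.
Rounded: (255, 202, 159).
In hex: #FFCA9F.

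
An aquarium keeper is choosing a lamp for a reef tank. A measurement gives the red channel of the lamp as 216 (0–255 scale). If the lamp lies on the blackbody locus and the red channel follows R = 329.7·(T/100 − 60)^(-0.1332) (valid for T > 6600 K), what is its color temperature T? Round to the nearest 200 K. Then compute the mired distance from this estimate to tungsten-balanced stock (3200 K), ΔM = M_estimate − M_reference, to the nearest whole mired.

-193 mireds

(t − 60)^(-0.1332) = 216/329.7 = 0.65514.
t − 60 = 0.65514^(1/-0.1332) = 0.65514^(-7.508) = 23.926, so t = 83.926.
T = 100·t = 8393 K → 8400 K to the nearest 200 K.
M_estimate = 10⁶/8400 = 119.05; M_reference = 10⁶/3200 = 312.50.
ΔM = 119.05 − 312.50 = -193.45 → -193 mireds.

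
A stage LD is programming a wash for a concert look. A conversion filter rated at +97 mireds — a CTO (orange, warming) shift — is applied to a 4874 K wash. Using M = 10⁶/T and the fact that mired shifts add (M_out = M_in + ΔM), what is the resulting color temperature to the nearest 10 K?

M_in = 10⁶/4874 = 205.17 mireds.
M_out = 205.17 + (+97) = 302.17 mireds.
T_out = 10⁶/302.17 = 3309.4 K → 3310 K.

3310 K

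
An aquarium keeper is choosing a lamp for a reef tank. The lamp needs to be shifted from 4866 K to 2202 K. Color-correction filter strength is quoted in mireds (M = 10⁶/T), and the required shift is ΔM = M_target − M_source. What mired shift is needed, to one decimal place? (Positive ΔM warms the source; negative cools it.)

M_source = 10⁶/4866 = 205.508; M_target = 10⁶/2202 = 454.133.
ΔM = 454.133 − 205.508 = 248.625 → +248.6 mireds, a warming shift.

+248.6 mireds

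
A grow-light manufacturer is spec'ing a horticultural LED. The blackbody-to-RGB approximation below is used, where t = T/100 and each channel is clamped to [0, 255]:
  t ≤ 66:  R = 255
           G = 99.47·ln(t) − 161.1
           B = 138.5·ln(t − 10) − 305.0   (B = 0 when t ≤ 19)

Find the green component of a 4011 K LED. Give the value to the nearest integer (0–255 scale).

206

t = 4011/100 = 40.11; the t ≤ 66 branch applies.
G = 99.47·ln 40.11 − 161.1 = 99.47·3.6916 − 161.1 = 206.106.
Rounded: 206.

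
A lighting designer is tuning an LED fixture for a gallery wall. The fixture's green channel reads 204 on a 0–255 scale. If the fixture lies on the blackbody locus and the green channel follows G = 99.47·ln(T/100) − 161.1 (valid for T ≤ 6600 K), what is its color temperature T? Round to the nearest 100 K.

ln t = (204 + 161.1) / 99.47 = 3.6705.
t = e^3.6705 = 39.270.
T = 100·t = 3927 K → 3900 K to the nearest 100 K.

3900 K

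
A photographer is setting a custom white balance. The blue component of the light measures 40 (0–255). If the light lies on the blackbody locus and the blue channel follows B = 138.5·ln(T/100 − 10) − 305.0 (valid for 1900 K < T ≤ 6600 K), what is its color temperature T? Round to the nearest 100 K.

2200 K

ln(t − 10) = (40 + 305.0) / 138.5 = 2.4910.
t − 10 = e^2.4910 = 12.073, so t = 22.073.
T = 100·t = 2207 K → 2200 K to the nearest 100 K.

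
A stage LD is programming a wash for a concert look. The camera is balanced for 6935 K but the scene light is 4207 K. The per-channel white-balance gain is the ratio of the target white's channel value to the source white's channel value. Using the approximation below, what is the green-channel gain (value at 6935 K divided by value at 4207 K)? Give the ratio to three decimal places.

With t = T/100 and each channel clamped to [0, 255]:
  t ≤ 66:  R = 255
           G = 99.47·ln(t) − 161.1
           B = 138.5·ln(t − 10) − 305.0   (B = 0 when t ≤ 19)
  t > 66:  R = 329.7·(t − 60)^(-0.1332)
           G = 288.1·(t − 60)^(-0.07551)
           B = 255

At 4207 K (t = 42.07):
  G = 99.47·ln 42.07 − 161.1 = 99.47·3.7393 − 161.1 = 210.852.
At 6935 K (t = 69.35):
  G = 288.1·(69.35 − 60)^(-0.07551) = 288.1·9.35^(-0.07551) = 288.1·0.84468 = 243.353.
Gain = 243.353 / 210.852 = 1.1541 → 1.154.

1.154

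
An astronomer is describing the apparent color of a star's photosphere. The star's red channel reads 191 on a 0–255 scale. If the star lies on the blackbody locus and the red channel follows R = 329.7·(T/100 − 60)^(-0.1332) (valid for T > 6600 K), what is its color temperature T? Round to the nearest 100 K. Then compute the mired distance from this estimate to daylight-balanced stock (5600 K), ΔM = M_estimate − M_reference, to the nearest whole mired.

(t − 60)^(-0.1332) = 191/329.7 = 0.57931.
t − 60 = 0.57931^(1/-0.1332) = 0.57931^(-7.508) = 60.245, so t = 120.245.
T = 100·t = 12025 K → 12000 K to the nearest 100 K.
M_estimate = 10⁶/12000 = 83.33; M_reference = 10⁶/5600 = 178.57.
ΔM = 83.33 − 178.57 = -95.24 → -95 mireds.

-95 mireds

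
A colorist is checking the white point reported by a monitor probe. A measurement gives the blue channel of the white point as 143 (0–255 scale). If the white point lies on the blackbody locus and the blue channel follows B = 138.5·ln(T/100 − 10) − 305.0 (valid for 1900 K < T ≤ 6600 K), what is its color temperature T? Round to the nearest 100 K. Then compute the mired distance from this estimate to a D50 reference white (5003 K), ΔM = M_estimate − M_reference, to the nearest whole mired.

ln(t − 10) = (143 + 305.0) / 138.5 = 3.2347.
t − 10 = e^3.2347 = 25.398, so t = 35.398.
T = 100·t = 3540 K → 3500 K to the nearest 100 K.
M_estimate = 10⁶/3500 = 285.71; M_reference = 10⁶/5003 = 199.88.
ΔM = 285.71 − 199.88 = 85.83 → +86 mireds.

+86 mireds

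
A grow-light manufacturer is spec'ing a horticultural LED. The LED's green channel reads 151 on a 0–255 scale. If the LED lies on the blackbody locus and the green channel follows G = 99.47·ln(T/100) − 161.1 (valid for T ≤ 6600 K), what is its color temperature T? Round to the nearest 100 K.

2300 K

ln t = (151 + 161.1) / 99.47 = 3.1376.
t = e^3.1376 = 23.049.
T = 100·t = 2305 K → 2300 K to the nearest 100 K.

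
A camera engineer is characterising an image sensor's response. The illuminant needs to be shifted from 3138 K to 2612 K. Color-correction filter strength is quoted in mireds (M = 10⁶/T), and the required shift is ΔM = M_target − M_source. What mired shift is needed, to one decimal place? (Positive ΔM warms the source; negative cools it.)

M_source = 10⁶/3138 = 318.674; M_target = 10⁶/2612 = 382.848.
ΔM = 382.848 − 318.674 = 64.174 → +64.2 mireds, a warming shift.

+64.2 mireds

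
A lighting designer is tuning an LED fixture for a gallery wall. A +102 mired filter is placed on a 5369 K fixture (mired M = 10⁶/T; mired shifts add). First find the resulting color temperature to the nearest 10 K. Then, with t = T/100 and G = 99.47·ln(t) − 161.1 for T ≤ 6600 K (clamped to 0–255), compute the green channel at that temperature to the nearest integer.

192

M_in = 10⁶/5369 = 186.25; M_out = 186.25 + (+102) = 288.25.
T_out = 10⁶/288.25 = 3469.2 K → 3470 K; t = 34.7.
G = 99.47·ln 34.7 − 161.1 = 99.47·3.5467 − 161.1 = 191.694.
Rounded: 192.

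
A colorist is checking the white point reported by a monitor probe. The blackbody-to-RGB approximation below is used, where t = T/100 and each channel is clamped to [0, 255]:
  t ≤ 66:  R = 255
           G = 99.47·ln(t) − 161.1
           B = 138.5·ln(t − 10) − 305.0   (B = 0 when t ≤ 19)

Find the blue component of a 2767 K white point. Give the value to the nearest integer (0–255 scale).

93

t = 2767/100 = 27.67; the t ≤ 66 branch applies.
B = 138.5·ln(27.67 − 10) − 305.0 = 138.5·ln 17.67 − 305.0 = 138.5·2.8719 − 305.0 = 92.754.
Rounded: 93.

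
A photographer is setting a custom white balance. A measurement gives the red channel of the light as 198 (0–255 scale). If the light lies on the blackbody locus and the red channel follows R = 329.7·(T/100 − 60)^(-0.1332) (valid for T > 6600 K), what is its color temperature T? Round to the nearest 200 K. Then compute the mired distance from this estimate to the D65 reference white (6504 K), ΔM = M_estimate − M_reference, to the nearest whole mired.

(t − 60)^(-0.1332) = 198/329.7 = 0.60055.
t − 60 = 0.60055^(1/-0.1332) = 0.60055^(-7.508) = 45.980, so t = 105.980.
T = 100·t = 10598 K → 10600 K to the nearest 200 K.
M_estimate = 10⁶/10600 = 94.34; M_reference = 10⁶/6504 = 153.75.
ΔM = 94.34 − 153.75 = -59.41 → -59 mireds.

-59 mireds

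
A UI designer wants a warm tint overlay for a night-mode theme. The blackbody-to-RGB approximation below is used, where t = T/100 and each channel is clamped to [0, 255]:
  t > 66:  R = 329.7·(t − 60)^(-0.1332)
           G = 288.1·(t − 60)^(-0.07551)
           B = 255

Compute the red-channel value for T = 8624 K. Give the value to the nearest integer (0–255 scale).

t = 8624/100 = 86.24; the t > 66 branch applies.
R = 329.7·(86.24 − 60)^(-0.1332) = 329.7·26.24^(-0.1332) = 329.7·0.64713 = 213.360.
Rounded: 213.

213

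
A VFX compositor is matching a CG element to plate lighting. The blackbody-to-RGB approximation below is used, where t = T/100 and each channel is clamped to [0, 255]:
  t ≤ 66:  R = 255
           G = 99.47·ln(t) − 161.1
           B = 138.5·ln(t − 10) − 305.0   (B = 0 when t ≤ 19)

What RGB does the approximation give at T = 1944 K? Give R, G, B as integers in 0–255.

t = 1944/100 = 19.44; the t ≤ 66 branch applies.
R = 255 by definition for t ≤ 66.
G = 99.47·ln 19.44 − 161.1 = 99.47·2.9673 − 161.1 = 134.061.
B = 138.5·ln(19.44 − 10) − 305.0 = 138.5·ln 9.44 − 305.0 = 138.5·2.2450 − 305.0 = 5.926.
Rounded: (255, 134, 6).

R=255, G=134, B=6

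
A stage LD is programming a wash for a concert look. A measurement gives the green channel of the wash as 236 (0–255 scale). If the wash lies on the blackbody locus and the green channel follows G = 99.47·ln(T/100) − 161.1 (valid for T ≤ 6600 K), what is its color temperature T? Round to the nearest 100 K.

ln t = (236 + 161.1) / 99.47 = 3.9922.
t = e^3.9922 = 54.172.
T = 100·t = 5417 K → 5400 K to the nearest 100 K.

5400 K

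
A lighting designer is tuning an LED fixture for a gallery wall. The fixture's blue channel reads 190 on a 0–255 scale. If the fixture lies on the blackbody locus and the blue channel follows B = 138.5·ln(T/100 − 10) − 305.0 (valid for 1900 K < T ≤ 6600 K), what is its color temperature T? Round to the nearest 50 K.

ln(t − 10) = (190 + 305.0) / 138.5 = 3.5740.
t − 10 = e^3.5740 = 35.659, so t = 45.659.
T = 100·t = 4566 K → 4550 K to the nearest 50 K.

4550 K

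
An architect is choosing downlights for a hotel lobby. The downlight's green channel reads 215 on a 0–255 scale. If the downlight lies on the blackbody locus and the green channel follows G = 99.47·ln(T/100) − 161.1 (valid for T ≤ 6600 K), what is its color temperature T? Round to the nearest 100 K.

4400 K

ln t = (215 + 161.1) / 99.47 = 3.7810.
t = e^3.7810 = 43.862.
T = 100·t = 4386 K → 4400 K to the nearest 100 K.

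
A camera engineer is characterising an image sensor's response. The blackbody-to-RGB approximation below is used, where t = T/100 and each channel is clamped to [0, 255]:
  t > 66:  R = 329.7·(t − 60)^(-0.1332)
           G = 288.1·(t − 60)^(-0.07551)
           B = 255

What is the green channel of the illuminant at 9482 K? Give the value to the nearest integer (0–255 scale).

220

t = 9482/100 = 94.82; the t > 66 branch applies.
G = 288.1·(94.82 − 60)^(-0.07551) = 288.1·34.82^(-0.07551) = 288.1·0.76485 = 220.353.
Rounded: 220.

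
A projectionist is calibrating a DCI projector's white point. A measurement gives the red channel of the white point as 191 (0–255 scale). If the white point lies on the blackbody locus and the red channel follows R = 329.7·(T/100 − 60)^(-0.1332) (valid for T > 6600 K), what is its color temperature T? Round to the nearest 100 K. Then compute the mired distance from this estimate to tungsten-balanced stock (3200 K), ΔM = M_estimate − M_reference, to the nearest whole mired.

-229 mireds

(t − 60)^(-0.1332) = 191/329.7 = 0.57931.
t − 60 = 0.57931^(1/-0.1332) = 0.57931^(-7.508) = 60.245, so t = 120.245.
T = 100·t = 12025 K → 12000 K to the nearest 100 K.
M_estimate = 10⁶/12000 = 83.33; M_reference = 10⁶/3200 = 312.50.
ΔM = 83.33 − 312.50 = -229.17 → -229 mireds.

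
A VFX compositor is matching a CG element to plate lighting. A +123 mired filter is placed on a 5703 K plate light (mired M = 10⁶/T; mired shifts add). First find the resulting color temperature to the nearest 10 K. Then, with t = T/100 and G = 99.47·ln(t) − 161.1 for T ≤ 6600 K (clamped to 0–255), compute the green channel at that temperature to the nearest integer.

M_in = 10⁶/5703 = 175.35; M_out = 175.35 + (+123) = 298.35.
T_out = 10⁶/298.35 = 3351.8 K → 3350 K; t = 33.5.
G = 99.47·ln 33.5 − 161.1 = 99.47·3.5115 − 161.1 = 188.193.
Rounded: 188.

188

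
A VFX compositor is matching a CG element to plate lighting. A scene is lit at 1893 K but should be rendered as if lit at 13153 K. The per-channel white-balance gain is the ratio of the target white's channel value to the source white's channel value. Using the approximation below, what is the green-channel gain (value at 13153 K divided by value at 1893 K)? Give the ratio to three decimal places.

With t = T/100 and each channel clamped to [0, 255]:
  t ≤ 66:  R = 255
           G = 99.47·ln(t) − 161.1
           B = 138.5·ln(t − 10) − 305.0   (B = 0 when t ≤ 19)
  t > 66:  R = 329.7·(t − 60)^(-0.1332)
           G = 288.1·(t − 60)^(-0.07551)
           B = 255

1.588

At 1893 K (t = 18.93):
  G = 99.47·ln 18.93 − 161.1 = 99.47·2.9407 − 161.1 = 131.416.
At 13153 K (t = 131.53):
  G = 288.1·(131.53 − 60)^(-0.07551) = 288.1·71.53^(-0.07551) = 288.1·0.72438 = 208.694.
Gain = 208.694 / 131.416 = 1.5880 → 1.588.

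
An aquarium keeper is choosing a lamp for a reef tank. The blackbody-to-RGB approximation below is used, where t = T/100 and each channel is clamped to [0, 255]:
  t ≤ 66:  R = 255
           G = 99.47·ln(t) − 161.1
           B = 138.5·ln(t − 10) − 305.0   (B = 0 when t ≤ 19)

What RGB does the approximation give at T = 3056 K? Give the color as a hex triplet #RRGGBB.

t = 3056/100 = 30.56; the t ≤ 66 branch applies.
R = 255 by definition for t ≤ 66.
G = 99.47·ln 30.56 − 161.1 = 99.47·3.4197 − 161.1 = 179.057.
B = 138.5·ln(30.56 − 10) − 305.0 = 138.5·ln 20.56 − 305.0 = 138.5·3.0233 − 305.0 = 113.734.
Rounded: (255, 179, 114).
In hex: #FFB372.

#FFB372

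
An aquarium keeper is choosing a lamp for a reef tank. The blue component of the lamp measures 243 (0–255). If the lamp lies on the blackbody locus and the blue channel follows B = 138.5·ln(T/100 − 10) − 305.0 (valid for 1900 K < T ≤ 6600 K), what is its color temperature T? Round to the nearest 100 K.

ln(t − 10) = (243 + 305.0) / 138.5 = 3.9567.
t − 10 = e^3.9567 = 52.283, so t = 62.283.
T = 100·t = 6228 K → 6200 K to the nearest 100 K.

6200 K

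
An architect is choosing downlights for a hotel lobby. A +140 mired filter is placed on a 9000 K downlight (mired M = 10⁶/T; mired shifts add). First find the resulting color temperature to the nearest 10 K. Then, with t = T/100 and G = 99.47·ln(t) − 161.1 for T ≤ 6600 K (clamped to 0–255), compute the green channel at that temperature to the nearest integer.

M_in = 10⁶/9000 = 111.11; M_out = 111.11 + (+140) = 251.11.
T_out = 10⁶/251.11 = 3982.3 K → 3980 K; t = 39.8.
G = 99.47·ln 39.8 − 161.1 = 99.47·3.6839 − 161.1 = 205.334.
Rounded: 205.

205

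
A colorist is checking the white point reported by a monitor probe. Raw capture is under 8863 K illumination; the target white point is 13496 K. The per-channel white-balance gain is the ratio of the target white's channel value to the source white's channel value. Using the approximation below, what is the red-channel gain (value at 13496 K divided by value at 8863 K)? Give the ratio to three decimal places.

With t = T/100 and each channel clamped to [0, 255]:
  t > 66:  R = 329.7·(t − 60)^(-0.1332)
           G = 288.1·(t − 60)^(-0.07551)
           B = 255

At 8863 K (t = 88.63):
  R = 329.7·(88.63 − 60)^(-0.1332) = 329.7·28.63^(-0.1332) = 329.7·0.63966 = 210.897.
At 13496 K (t = 134.96):
  R = 329.7·(134.96 − 60)^(-0.1332) = 329.7·74.96^(-0.1332) = 329.7·0.56269 = 185.520.
Gain = 185.520 / 210.897 = 0.8797 → 0.880.

0.880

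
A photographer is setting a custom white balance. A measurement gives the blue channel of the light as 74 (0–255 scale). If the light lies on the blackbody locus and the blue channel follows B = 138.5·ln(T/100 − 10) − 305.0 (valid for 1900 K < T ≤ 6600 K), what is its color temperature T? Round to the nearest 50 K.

ln(t − 10) = (74 + 305.0) / 138.5 = 2.7365.
t − 10 = e^2.7365 = 15.432, so t = 25.432.
T = 100·t = 2543 K → 2550 K to the nearest 50 K.

2550 K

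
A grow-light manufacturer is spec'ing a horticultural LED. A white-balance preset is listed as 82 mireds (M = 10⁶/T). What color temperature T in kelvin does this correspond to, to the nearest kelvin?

T = 10⁶ / 82 = 12195.12 K → 12195 K.

12195 K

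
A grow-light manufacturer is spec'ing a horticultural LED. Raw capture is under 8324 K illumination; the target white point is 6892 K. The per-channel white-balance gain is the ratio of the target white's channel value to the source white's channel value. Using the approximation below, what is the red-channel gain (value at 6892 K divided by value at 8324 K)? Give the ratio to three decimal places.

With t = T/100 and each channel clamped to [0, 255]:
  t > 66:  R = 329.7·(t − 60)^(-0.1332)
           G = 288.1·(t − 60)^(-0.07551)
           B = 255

At 8324 K (t = 83.24):
  R = 329.7·(83.24 − 60)^(-0.1332) = 329.7·23.24^(-0.1332) = 329.7·0.65768 = 216.838.
At 6892 K (t = 68.92):
  R = 329.7·(68.92 − 60)^(-0.1332) = 329.7·8.92^(-0.1332) = 329.7·0.74716 = 246.337.
Gain = 246.337 / 216.838 = 1.1360 → 1.136.

1.136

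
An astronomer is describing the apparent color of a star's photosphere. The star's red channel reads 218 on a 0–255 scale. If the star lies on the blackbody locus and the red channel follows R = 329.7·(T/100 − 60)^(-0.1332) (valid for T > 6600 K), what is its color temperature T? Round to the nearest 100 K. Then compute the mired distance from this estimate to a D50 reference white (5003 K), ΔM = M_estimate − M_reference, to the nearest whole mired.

(t − 60)^(-0.1332) = 218/329.7 = 0.66121.
t − 60 = 0.66121^(1/-0.1332) = 0.66121^(-7.508) = 22.326, so t = 82.326.
T = 100·t = 8233 K → 8200 K to the nearest 100 K.
M_estimate = 10⁶/8200 = 121.95; M_reference = 10⁶/5003 = 199.88.
ΔM = 121.95 − 199.88 = -77.93 → -78 mireds.

-78 mireds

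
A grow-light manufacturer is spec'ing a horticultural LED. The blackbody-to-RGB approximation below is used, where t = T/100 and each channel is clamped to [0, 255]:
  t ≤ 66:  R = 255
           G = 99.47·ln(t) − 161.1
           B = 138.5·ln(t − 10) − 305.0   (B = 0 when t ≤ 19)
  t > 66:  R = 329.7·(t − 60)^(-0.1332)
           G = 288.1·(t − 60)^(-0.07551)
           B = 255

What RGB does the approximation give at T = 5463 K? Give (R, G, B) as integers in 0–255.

(255, 237, 221)

t = 5463/100 = 54.63; the t ≤ 66 branch applies.
R = 255 by definition for t ≤ 66.
G = 99.47·ln 54.63 − 161.1 = 99.47·4.0006 − 161.1 = 236.838.
B = 138.5·ln(54.63 − 10) − 305.0 = 138.5·ln 44.63 − 305.0 = 138.5·3.7984 − 305.0 = 221.079.
Rounded: (255, 237, 221).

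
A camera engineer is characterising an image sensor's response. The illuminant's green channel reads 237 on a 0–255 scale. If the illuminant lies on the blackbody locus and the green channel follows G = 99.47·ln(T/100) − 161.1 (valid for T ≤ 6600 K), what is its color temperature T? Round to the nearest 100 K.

5500 K

ln t = (237 + 161.1) / 99.47 = 4.0022.
t = e^4.0022 = 54.719.
T = 100·t = 5472 K → 5500 K to the nearest 100 K.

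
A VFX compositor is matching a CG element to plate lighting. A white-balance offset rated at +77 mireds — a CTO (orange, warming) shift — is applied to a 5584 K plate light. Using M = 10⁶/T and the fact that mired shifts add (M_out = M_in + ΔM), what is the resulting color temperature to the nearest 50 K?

M_in = 10⁶/5584 = 179.08 mireds.
M_out = 179.08 + (+77) = 256.08 mireds.
T_out = 10⁶/256.08 = 3905.0 K → 3900 K.

3900 K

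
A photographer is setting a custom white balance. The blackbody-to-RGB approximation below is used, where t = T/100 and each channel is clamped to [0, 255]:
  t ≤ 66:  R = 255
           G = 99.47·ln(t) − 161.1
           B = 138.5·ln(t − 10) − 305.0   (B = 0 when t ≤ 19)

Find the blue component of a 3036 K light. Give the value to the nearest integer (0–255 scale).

112

t = 3036/100 = 30.36; the t ≤ 66 branch applies.
B = 138.5·ln(30.36 − 10) − 305.0 = 138.5·ln 20.36 − 305.0 = 138.5·3.0136 − 305.0 = 112.380.
Rounded: 112.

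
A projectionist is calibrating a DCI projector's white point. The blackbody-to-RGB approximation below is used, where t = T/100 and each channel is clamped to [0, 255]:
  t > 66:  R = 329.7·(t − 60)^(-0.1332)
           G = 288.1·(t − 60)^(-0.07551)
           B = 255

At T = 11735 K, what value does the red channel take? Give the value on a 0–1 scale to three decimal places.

t = 11735/100 = 117.35; the t > 66 branch applies.
R = 329.7·(117.35 − 60)^(-0.1332) = 329.7·57.35^(-0.1332) = 329.7·0.58313 = 192.257.
On a 0–1 scale: 192.257/255 = 0.7539 → 0.754.

0.754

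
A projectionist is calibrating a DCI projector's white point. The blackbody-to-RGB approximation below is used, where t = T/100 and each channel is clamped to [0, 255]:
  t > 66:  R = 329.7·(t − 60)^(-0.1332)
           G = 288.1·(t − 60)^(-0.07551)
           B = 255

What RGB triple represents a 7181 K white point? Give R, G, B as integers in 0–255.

R=237, G=239, B=255

t = 7181/100 = 71.81; the t > 66 branch applies.
R = 329.7·(71.81 − 60)^(-0.1332) = 329.7·11.81^(-0.1332) = 329.7·0.71974 = 237.299.
G = 288.1·(71.81 − 60)^(-0.07551) = 288.1·11.81^(-0.07551) = 288.1·0.82992 = 239.099.
B = 255 by definition for t > 66.
Rounded: (237, 239, 255).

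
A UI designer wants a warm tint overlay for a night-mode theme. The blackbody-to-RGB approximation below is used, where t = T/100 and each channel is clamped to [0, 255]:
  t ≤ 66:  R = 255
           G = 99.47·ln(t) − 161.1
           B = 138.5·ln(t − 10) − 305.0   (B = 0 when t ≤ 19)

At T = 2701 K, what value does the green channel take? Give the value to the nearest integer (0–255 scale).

t = 2701/100 = 27.01; the t ≤ 66 branch applies.
G = 99.47·ln 27.01 − 161.1 = 99.47·3.2962 − 161.1 = 166.774.
Rounded: 167.

167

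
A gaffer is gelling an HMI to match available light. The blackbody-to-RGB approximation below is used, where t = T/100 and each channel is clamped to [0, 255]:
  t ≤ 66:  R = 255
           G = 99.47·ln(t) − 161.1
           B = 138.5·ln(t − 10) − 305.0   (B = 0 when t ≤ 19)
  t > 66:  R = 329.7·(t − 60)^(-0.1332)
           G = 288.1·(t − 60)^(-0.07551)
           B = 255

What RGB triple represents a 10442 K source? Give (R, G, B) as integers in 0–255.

(199, 216, 255)

t = 10442/100 = 104.42; the t > 66 branch applies.
R = 329.7·(104.42 − 60)^(-0.1332) = 329.7·44.42^(-0.1332) = 329.7·0.60331 = 198.912.
G = 288.1·(104.42 − 60)^(-0.07551) = 288.1·44.42^(-0.07551) = 288.1·0.75092 = 216.339.
B = 255 by definition for t > 66.
Rounded: (199, 216, 255).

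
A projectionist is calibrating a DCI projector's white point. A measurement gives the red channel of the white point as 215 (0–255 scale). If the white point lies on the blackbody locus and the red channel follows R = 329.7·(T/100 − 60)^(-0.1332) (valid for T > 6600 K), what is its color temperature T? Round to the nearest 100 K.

8500 K

(t − 60)^(-0.1332) = 215/329.7 = 0.65211.
t − 60 = 0.65211^(1/-0.1332) = 0.65211^(-7.508) = 24.774, so t = 84.774.
T = 100·t = 8477 K → 8500 K to the nearest 100 K.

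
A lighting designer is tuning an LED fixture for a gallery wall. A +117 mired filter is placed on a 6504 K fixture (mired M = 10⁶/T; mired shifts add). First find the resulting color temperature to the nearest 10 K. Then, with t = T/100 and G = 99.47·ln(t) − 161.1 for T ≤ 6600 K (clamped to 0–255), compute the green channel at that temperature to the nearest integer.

198

M_in = 10⁶/6504 = 153.75; M_out = 153.75 + (+117) = 270.75.
T_out = 10⁶/270.75 = 3693.4 K → 3690 K; t = 36.9.
G = 99.47·ln 36.9 − 161.1 = 99.47·3.6082 − 161.1 = 197.809.
Rounded: 198.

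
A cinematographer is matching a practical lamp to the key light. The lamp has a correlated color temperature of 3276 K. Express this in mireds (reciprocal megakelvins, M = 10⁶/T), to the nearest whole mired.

305 mireds

M = 10⁶ / 3276 = 305.250 → 305 mireds.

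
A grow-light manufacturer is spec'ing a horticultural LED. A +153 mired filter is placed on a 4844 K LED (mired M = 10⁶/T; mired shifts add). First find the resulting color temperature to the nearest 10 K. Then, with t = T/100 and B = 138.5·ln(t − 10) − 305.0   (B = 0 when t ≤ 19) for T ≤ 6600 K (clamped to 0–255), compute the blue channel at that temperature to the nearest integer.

94

M_in = 10⁶/4844 = 206.44; M_out = 206.44 + (+153) = 359.44.
T_out = 10⁶/359.44 = 2782.1 K → 2780 K; t = 27.8.
B = 138.5·ln(27.8 − 10) − 305.0 = 138.5·ln 17.8 − 305.0 = 138.5·2.8792 − 305.0 = 93.769.
Rounded: 94.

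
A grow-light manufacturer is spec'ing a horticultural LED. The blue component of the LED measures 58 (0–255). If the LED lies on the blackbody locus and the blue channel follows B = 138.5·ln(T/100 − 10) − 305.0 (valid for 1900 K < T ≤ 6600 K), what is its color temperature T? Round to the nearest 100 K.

2400 K

ln(t − 10) = (58 + 305.0) / 138.5 = 2.6209.
t − 10 = e^2.6209 = 13.749, so t = 23.749.
T = 100·t = 2375 K → 2400 K to the nearest 100 K.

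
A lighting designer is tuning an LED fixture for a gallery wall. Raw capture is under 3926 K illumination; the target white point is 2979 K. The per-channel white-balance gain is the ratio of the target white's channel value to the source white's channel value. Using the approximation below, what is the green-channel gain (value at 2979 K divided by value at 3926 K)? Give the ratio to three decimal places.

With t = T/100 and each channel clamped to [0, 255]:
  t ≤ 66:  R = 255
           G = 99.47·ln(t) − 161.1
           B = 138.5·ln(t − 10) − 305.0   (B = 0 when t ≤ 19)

At 3926 K (t = 39.26):
  G = 99.47·ln 39.26 − 161.1 = 99.47·3.6702 − 161.1 = 203.975.
At 2979 K (t = 29.79):
  G = 99.47·ln 29.79 − 161.1 = 99.47·3.3942 − 161.1 = 176.518.
Gain = 176.518 / 203.975 = 0.8654 → 0.865.

0.865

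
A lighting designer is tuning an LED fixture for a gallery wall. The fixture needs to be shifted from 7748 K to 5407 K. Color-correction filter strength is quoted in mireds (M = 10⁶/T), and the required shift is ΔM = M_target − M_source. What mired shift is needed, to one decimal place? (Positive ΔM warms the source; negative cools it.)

+55.9 mireds

M_source = 10⁶/7748 = 129.066; M_target = 10⁶/5407 = 184.945.
ΔM = 184.945 − 129.066 = 55.880 → +55.9 mireds, a warming shift.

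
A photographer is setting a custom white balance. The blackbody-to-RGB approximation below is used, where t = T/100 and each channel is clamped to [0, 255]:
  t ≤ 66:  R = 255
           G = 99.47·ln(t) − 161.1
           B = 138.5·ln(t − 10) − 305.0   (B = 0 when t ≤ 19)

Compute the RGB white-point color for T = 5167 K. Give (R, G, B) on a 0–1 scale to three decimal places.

(1.000, 0.907, 0.830)

t = 5167/100 = 51.67; the t ≤ 66 branch applies.
R = 255 by definition for t ≤ 66.
G = 99.47·ln 51.67 − 161.1 = 99.47·3.9449 − 161.1 = 231.297.
B = 138.5·ln(51.67 − 10) − 305.0 = 138.5·ln 41.67 − 305.0 = 138.5·3.7298 − 305.0 = 211.575.
Dividing each by 255: (1.0000, 0.9070, 0.8297) → (1.000, 0.907, 0.830).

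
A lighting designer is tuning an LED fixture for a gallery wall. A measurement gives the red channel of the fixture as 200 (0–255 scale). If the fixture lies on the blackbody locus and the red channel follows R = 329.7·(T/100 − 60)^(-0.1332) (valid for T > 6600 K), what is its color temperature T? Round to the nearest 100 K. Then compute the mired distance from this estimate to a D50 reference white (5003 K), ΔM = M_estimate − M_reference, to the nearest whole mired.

-103 mireds

(t − 60)^(-0.1332) = 200/329.7 = 0.60661.
t − 60 = 0.60661^(1/-0.1332) = 0.60661^(-7.508) = 42.638, so t = 102.638.
T = 100·t = 10264 K → 10300 K to the nearest 100 K.
M_estimate = 10⁶/10300 = 97.09; M_reference = 10⁶/5003 = 199.88.
ΔM = 97.09 − 199.88 = -102.79 → -103 mireds.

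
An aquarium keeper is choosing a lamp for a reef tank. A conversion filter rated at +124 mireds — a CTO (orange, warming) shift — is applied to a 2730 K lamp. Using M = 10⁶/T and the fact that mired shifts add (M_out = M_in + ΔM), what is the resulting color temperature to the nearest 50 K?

M_in = 10⁶/2730 = 366.30 mireds.
M_out = 366.30 + (+124) = 490.30 mireds.
T_out = 10⁶/490.30 = 2039.6 K → 2050 K.

2050 K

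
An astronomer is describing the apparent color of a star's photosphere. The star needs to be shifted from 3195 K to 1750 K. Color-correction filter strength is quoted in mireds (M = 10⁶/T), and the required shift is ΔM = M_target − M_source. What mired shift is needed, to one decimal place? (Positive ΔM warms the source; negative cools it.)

M_source = 10⁶/3195 = 312.989; M_target = 10⁶/1750 = 571.429.
ΔM = 571.429 − 312.989 = 258.440 → +258.4 mireds, a warming shift.

+258.4 mireds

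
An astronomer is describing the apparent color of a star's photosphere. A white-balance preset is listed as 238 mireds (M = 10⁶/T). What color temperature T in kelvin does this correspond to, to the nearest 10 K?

4200 K

T = 10⁶ / 238 = 4201.68 K → 4200 K.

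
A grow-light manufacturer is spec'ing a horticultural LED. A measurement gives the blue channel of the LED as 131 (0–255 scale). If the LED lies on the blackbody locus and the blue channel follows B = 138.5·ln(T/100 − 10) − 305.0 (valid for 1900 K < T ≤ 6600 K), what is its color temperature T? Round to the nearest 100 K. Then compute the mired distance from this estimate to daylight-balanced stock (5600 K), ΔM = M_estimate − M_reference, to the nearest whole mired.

+124 mireds

ln(t − 10) = (131 + 305.0) / 138.5 = 3.1480.
t − 10 = e^3.1480 = 23.290, so t = 33.290.
T = 100·t = 3329 K → 3300 K to the nearest 100 K.
M_estimate = 10⁶/3300 = 303.03; M_reference = 10⁶/5600 = 178.57.
ΔM = 303.03 − 178.57 = 124.46 → +124 mireds.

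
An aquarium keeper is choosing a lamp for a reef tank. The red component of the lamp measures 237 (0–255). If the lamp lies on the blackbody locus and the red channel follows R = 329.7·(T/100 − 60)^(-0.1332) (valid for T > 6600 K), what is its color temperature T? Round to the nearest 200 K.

7200 K

(t − 60)^(-0.1332) = 237/329.7 = 0.71884.
t − 60 = 0.71884^(1/-0.1332) = 0.71884^(-7.508) = 11.922, so t = 71.922.
T = 100·t = 7192 K → 7200 K to the nearest 200 K.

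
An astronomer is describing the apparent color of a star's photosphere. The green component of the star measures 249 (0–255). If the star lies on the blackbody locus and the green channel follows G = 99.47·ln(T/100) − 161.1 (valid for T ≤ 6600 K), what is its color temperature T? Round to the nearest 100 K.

ln t = (249 + 161.1) / 99.47 = 4.1229.
t = e^4.1229 = 61.735.
T = 100·t = 6174 K → 6200 K to the nearest 100 K.

6200 K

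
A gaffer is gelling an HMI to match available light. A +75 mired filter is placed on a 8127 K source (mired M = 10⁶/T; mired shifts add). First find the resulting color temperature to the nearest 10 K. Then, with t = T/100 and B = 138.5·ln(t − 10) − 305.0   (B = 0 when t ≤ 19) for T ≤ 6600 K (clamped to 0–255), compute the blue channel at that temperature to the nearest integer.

208

M_in = 10⁶/8127 = 123.05; M_out = 123.05 + (+75) = 198.05.
T_out = 10⁶/198.05 = 5049.3 K → 5050 K; t = 50.5.
B = 138.5·ln(50.5 − 10) − 305.0 = 138.5·ln 40.5 − 305.0 = 138.5·3.7013 − 305.0 = 207.630.
Rounded: 208.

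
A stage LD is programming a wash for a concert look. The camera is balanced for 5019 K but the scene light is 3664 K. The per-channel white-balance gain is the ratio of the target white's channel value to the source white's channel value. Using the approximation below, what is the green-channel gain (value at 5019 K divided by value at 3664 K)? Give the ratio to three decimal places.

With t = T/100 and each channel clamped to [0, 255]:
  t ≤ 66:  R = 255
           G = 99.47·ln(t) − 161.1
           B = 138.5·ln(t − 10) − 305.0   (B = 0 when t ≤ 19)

At 3664 K (t = 36.64):
  G = 99.47·ln 36.64 − 161.1 = 99.47·3.6011 − 161.1 = 197.105.
At 5019 K (t = 50.19):
  G = 99.47·ln 50.19 − 161.1 = 99.47·3.9158 − 161.1 = 228.406.
Gain = 228.406 / 197.105 = 1.1588 → 1.159.

1.159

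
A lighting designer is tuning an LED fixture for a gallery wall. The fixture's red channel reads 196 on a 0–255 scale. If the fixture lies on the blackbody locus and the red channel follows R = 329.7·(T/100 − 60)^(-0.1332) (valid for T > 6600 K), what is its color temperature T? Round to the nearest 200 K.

(t − 60)^(-0.1332) = 196/329.7 = 0.59448.
t − 60 = 0.59448^(1/-0.1332) = 0.59448^(-7.508) = 49.621, so t = 109.621.
T = 100·t = 10962 K → 11000 K to the nearest 200 K.

11000 K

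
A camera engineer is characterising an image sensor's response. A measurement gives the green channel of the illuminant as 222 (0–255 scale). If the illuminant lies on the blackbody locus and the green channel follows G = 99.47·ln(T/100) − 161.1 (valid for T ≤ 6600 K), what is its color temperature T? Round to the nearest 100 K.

4700 K

ln t = (222 + 161.1) / 99.47 = 3.8514.
t = e^3.8514 = 47.059.
T = 100·t = 4706 K → 4700 K to the nearest 100 K.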